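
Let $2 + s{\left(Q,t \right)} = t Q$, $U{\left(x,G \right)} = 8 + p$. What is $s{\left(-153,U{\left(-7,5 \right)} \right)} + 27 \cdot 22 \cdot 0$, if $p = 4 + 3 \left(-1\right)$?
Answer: $-1379$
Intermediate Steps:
$p = 1$ ($p = 4 - 3 = 1$)
$U{\left(x,G \right)} = 9$ ($U{\left(x,G \right)} = 8 + 1 = 9$)
$s{\left(Q,t \right)} = -2 + Q t$ ($s{\left(Q,t \right)} = -2 + t Q = -2 + Q t$)
$s{\left(-153,U{\left(-7,5 \right)} \right)} + 27 \cdot 22 \cdot 0 = \left(-2 - 1377\right) + 27 \cdot 22 \cdot 0 = \left(-2 - 1377\right) + 594 \cdot 0 = -1379 + 0 = -1379$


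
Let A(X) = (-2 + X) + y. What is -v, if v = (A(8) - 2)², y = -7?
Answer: -9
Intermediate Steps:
A(X) = -9 + X (A(X) = (-2 + X) - 7 = -9 + X)
v = 9 (v = ((-9 + 8) - 2)² = (-1 - 2)² = (-3)² = 9)
-v = -1*9 = -9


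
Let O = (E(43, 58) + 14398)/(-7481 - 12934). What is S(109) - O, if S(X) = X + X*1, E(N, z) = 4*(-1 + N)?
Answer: 4465036/20415 ≈ 218.71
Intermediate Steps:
E(N, z) = -4 + 4*N
S(X) = 2*X (S(X) = X + X = 2*X)
O = -14566/20415 (O = ((-4 + 4*43) + 14398)/(-7481 - 12934) = ((-4 + 172) + 14398)/(-20415) = (168 + 14398)*(-1/20415) = 14566*(-1/20415) = -14566/20415 ≈ -0.71350)
S(109) - O = 2*109 - 1*(-14566/20415) = 218 + 14566/20415 = 4465036/20415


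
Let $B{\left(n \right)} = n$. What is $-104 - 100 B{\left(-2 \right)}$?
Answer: $96$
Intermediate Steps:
$-104 - 100 B{\left(-2 \right)} = -104 - -200 = -104 + 200 = 96$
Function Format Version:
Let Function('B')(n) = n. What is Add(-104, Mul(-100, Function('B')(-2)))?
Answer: 96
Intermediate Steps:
Add(-104, Mul(-100, Function('B')(-2))) = Add(-104, Mul(-100, -2)) = Add(-104, 200) = 96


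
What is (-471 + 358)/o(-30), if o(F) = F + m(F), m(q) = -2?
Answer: 113/32 ≈ 3.5313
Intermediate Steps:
o(F) = -2 + F (o(F) = F - 2 = -2 + F)
(-471 + 358)/o(-30) = (-471 + 358)/(-2 - 30) = -113/(-32) = -113*(-1/32) = 113/32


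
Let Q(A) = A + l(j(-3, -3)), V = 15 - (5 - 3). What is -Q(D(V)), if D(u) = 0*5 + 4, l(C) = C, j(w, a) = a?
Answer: -1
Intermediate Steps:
V = 13 (V = 15 - 1*2 = 15 - 2 = 13)
D(u) = 4 (D(u) = 0 + 4 = 4)
Q(A) = -3 + A (Q(A) = A - 3 = -3 + A)
-Q(D(V)) = -(-3 + 4) = -1*1 = -1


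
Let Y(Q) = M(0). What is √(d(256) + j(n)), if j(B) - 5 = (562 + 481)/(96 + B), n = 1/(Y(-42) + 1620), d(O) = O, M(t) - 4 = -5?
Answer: √262696487614/31085 ≈ 16.488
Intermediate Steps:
M(t) = -1 (M(t) = 4 - 5 = -1)
Y(Q) = -1
n = 1/1619 (n = 1/(-1 + 1620) = 1/1619 ≈ 0.00061767)
j(B) = 5 + 1043/(96 + B) (j(B) = 5 + (562 + 481)/(96 + B) = 5 + 1043/(96 + B))
√(d(256) + j(n)) = √(256 + (1523 + 5*(1/1619))/(96 + 1/1619)) = √(256 + (1523 + 5/1619)/(155425/1619)) = √(256 + (1619/155425)*(2465742/1619)) = √(256 + 2465742/155425) = √(42254542/155425) = √262696487614/31085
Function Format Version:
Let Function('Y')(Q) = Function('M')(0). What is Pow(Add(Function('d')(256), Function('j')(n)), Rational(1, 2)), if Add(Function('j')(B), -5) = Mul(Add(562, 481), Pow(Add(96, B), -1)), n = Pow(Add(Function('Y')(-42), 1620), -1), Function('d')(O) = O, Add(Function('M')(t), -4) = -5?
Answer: Mul(Rational(1, 31085), Pow(262696487614, Rational(1, 2))) ≈ 16.488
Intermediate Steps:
Function('M')(t) = -1 (Function('M')(t) = Add(4, -5) = -1)
Function('Y')(Q) = -1
n = Rational(1, 1619) (n = Pow(Add(-1, 1620), -1) = Pow(1619, -1) = Rational(1, 1619) ≈ 0.00061767)
Function('j')(B) = Add(5, Mul(1043, Pow(Add(96, B), -1))) (Function('j')(B) = Add(5, Mul(Add(562, 481), Pow(Add(96, B), -1))) = Add(5, Mul(1043, Pow(Add(96, B), -1))))
Pow(Add(Function('d')(256), Function('j')(n)), Rational(1, 2)) = Pow(Add(256, Mul(Pow(Add(96, Rational(1, 1619)), -1), Add(1523, Mul(5, Rational(1, 1619))))), Rational(1, 2)) = Pow(Add(256, Mul(Pow(Rational(155425, 1619), -1), Add(1523, Rational(5, 1619)))), Rational(1, 2)) = Pow(Add(256, Mul(Rational(1619, 155425), Rational(2465742, 1619))), Rational(1, 2)) = Pow(Add(256, Rational(2465742, 155425)), Rational(1, 2)) = Pow(Rational(42254542, 155425), Rational(1, 2)) = Mul(Rational(1, 31085), Pow(262696487614, Rational(1, 2)))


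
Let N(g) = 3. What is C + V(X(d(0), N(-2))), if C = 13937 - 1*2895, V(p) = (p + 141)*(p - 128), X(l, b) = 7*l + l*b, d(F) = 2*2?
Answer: -4886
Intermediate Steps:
d(F) = 4
X(l, b) = 7*l + b*l
V(p) = (-128 + p)*(141 + p) (V(p) = (141 + p)*(-128 + p) = (-128 + p)*(141 + p))
C = 11042 (C = 13937 - 2895 = 11042)
C + V(X(d(0), N(-2))) = 11042 + (-18048 + (4*(7 + 3))² + 13*(4*(7 + 3))) = 11042 + (-18048 + (4*10)² + 13*(4*10)) = 11042 + (-18048 + 40² + 13*40) = 11042 + (-18048 + 1600 + 520) = 11042 - 15928 = -4886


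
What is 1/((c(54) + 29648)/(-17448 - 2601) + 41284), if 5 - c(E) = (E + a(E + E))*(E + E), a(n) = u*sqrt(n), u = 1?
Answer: 16594138175655/685052684298759313 - 12991752*sqrt(3)/685052684298759313 ≈ 2.4223e-5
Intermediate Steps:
a(n) = sqrt(n) (a(n) = 1*sqrt(n) = sqrt(n))
c(E) = 5 - 2*E*(E + sqrt(2)*sqrt(E)) (c(E) = 5 - (E + sqrt(E + E))*(E + E) = 5 - (E + sqrt(2*E))*2*E = 5 - (E + sqrt(2)*sqrt(E))*2*E = 5 - 2*E*(E + sqrt(2)*sqrt(E)))
1/((c(54) + 29648)/(-17448 - 2601) + 41284) = 1/(((5 - 2*54**2 - 2*sqrt(2)*54**(3/2)) + 29648)/(-17448 - 2601) + 41284) = 1/(((5 - 2*2916 - 2*sqrt(2)*162*sqrt(6)) + 29648)/(-20049) + 41284) = 1/(((5 - 5832 - 648*sqrt(3)) + 29648)*(-1/20049) + 41284) = 1/(((-5827 - 648*sqrt(3)) + 29648)*(-1/20049) + 41284) = 1/((23821 - 648*sqrt(3))*(-1/20049) + 41284) = 1/((-581/489 + 216*sqrt(3)/6683) + 41284) = 1/(20187295/489 + 216*sqrt(3)/6683)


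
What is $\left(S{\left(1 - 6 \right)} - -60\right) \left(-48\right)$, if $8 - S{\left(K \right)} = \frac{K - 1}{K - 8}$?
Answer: $- \frac{42144}{13} \approx -3241.8$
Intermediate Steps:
$S{\left(K \right)} = 8 - \frac{-1 + K}{-8 + K}$ ($S{\left(K \right)} = 8 - \frac{K - 1}{K - 8} = 8 - \frac{-1 + K}{-8 + K}$)
$\left(S{\left(1 - 6 \right)} - -60\right) \left(-48\right) = \left(\frac{7 \left(-9 + \left(1 - 6\right)\right)}{-8 + \left(1 - 6\right)} - -60\right) \left(-48\right) = \left(\frac{7 \left(-9 - 5\right)}{-8 - 5} + 60\right) \left(-48\right) = \left(7 \frac{1}{-13} \left(-14\right) + 60\right) \left(-48\right) = \left(7 \left(- \frac{1}{13}\right) \left(-14\right) + 60\right) \left(-48\right) = \left(\frac{98}{13} + 60\right) \left(-48\right) = \frac{878}{13} \left(-48\right) = - \frac{42144}{13}$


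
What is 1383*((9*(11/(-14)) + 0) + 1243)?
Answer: 23930049/14 ≈ 1.7093e+6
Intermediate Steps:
1383*((9*(11/(-14)) + 0) + 1243) = 1383*((9*(11*(-1/14)) + 0) + 1243) = 1383*((9*(-11/14) + 0) + 1243) = 1383*((-99/14 + 0) + 1243) = 1383*(-99/14 + 1243) = 1383*(17303/14) = 23930049/14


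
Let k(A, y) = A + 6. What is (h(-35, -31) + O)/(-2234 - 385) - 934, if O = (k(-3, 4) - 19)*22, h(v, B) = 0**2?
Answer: -2445794/2619 ≈ -933.87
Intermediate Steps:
h(v, B) = 0
k(A, y) = 6 + A
O = -352 (O = ((6 - 3) - 19)*22 = (3 - 19)*22 = -16*22 = -352)
(h(-35, -31) + O)/(-2234 - 385) - 934 = (0 - 352)/(-2234 - 385) - 934 = -352/(-2619) - 934 = -352*(-1/2619) - 934 = 352/2619 - 934 = -2445794/2619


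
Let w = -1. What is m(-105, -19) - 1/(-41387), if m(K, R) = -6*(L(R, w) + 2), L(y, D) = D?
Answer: -248321/41387 ≈ -6.0000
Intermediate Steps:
m(K, R) = -6 (m(K, R) = -6*(-1 + 2) = -6*1 = -6)
m(-105, -19) - 1/(-41387) = -6 - 1/(-41387) = -6 - 1*(-1/41387) = -6 + 1/41387 = -248321/41387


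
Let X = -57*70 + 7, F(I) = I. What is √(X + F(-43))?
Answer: I*√4026 ≈ 63.451*I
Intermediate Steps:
X = -3983 (X = -3990 + 7 = -3983)
√(X + F(-43)) = √(-3983 - 43) = √(-4026) = I*√4026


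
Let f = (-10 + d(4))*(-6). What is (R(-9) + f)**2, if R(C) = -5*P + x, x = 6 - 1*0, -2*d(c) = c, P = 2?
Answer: 4624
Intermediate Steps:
d(c) = -c/2
x = 6 (x = 6 + 0 = 6)
R(C) = -4 (R(C) = -5*2 + 6 = -10 + 6 = -4)
f = 72 (f = (-10 - 1/2*4)*(-6) = (-10 - 2)*(-6) = -12*(-6) = 72)
(R(-9) + f)**2 = (-4 + 72)**2 = 68**2 = 4624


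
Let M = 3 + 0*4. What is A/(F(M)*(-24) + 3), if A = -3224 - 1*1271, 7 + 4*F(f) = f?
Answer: -4495/27 ≈ -166.48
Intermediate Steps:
M = 3 (M = 3 + 0 = 3)
F(f) = -7/4 + f/4
A = -4495 (A = -3224 - 1271 = -4495)
A/(F(M)*(-24) + 3) = -4495/((-7/4 + (1/4)*3)*(-24) + 3) = -4495/((-7/4 + 3/4)*(-24) + 3) = -4495/(-1*(-24) + 3) = -4495/(24 + 3) = -4495/27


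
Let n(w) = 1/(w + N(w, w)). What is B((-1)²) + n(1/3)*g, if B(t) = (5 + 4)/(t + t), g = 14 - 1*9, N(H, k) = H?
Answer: 12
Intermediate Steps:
g = 5 (g = 14 - 9 = 5)
B(t) = 9/(2*t) (B(t) = 9/((2*t)) = 9*(1/(2*t)) = 9/(2*t))
n(w) = 1/(2*w) (n(w) = 1/(w + w) = 1/(2*w))
B((-1)²) + n(1/3)*g = 9/(2*((-1)²)) + (1/(2*(1/3)))*5 = (9/2)/1 + (1/(2*(⅓)))*5 = (9/2)*1 + ((½)*3)*5 = 9/2 + (3/2)*5 = 9/2 + 15/2 = 12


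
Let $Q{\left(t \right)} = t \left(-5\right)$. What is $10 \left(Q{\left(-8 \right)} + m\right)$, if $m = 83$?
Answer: $1230$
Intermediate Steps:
$Q{\left(t \right)} = - 5 t$
$10 \left(Q{\left(-8 \right)} + m\right) = 10 \left(\left(-5\right) \left(-8\right) + 83\right) = 10 \left(40 + 83\right) = 10 \cdot 123 = 1230$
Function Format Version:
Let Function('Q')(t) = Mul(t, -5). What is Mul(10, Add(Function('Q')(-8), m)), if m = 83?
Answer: 1230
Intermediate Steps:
Function('Q')(t) = Mul(-5, t)
Mul(10, Add(Function('Q')(-8), m)) = Mul(10, Add(Mul(-5, -8), 83)) = Mul(10, Add(40, 83)) = Mul(10, 123) = 1230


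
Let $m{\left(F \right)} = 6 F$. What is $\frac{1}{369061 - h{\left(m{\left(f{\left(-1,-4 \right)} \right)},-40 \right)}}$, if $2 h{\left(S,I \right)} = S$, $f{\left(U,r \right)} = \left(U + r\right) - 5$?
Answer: $\frac{1}{369091} \approx 2.7094 \cdot 10^{-6}$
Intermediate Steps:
$f{\left(U,r \right)} = -5 + U + r$
$h{\left(S,I \right)} = \frac{S}{2}$
$\frac{1}{369061 - h{\left(m{\left(f{\left(-1,-4 \right)} \right)},-40 \right)}} = \frac{1}{369061 - \frac{6 \left(-5 - 1 - 4\right)}{2}} = \frac{1}{369061 - \frac{6 \left(-10\right)}{2}} = \frac{1}{369061 - \frac{1}{2} \left(-60\right)} = \frac{1}{369061 - -30} = \frac{1}{369061 + 30} = \frac{1}{369091}$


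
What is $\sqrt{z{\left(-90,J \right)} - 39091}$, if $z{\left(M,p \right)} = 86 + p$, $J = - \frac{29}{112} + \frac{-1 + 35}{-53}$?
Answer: $\frac{5 i \sqrt{3436039131}}{1484} \approx 197.5 i$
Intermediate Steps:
$J = - \frac{5345}{5936}$ ($J = \left(-29\right) \frac{1}{112} + 34 \left(- \frac{1}{53}\right) = - \frac{29}{112} - \frac{34}{53} = - \frac{5345}{5936} \approx -0.90044$)
$\sqrt{z{\left(-90,J \right)} - 39091} = \sqrt{\left(86 - \frac{5345}{5936}\right) - 39091} = \sqrt{\frac{505151}{5936} - 39091} = \sqrt{- \frac{231539025}{5936}} = \frac{5 i \sqrt{3436039131}}{1484}$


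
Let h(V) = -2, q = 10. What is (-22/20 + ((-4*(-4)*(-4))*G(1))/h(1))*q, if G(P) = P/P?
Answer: 309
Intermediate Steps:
G(P) = 1
(-22/20 + ((-4*(-4)*(-4))*G(1))/h(1))*q = (-22/20 + ((-4*(-4)*(-4))*1)/(-2))*10 = (-22*1/20 + ((16*(-4))*1)*(-1/2))*10 = (-11/10 - 64*1*(-1/2))*10 = (-11/10 - 64*(-1/2))*10 = (-11/10 + 32)*10 = (309/10)*10 = 309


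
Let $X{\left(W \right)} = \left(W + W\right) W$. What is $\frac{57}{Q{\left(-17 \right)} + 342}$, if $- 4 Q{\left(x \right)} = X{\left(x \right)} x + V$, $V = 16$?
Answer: $\frac{38}{1863} \approx 0.020397$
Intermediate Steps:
$X{\left(W \right)} = 2 W^{2}$ ($X{\left(W \right)} = 2 W W = 2 W^{2}$)
$Q{\left(x \right)} = -4 - \frac{x^{3}}{2}$ ($Q{\left(x \right)} = - \frac{2 x^{2} x + 16}{4} = - \frac{2 x^{3} + 16}{4} = - \frac{16 + 2 x^{3}}{4} = -4 - \frac{x^{3}}{2}$)
$\frac{57}{Q{\left(-17 \right)} + 342} = \frac{57}{\left(-4 - \frac{\left(-17\right)^{3}}{2}\right) + 342} = \frac{57}{\left(-4 - - \frac{4913}{2}\right) + 342} = \frac{57}{\left(-4 + \frac{4913}{2}\right) + 342} = \frac{57}{\frac{4905}{2} + 342} = \frac{57}{\frac{5589}{2}} = 57 \cdot \frac{2}{5589} = \frac{38}{1863}$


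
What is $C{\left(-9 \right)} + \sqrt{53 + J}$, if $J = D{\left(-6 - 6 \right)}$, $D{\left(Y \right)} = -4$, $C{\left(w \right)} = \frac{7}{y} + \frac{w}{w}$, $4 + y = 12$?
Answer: $\frac{71}{8} \approx 8.875$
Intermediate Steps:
$y = 8$ ($y = -4 + 12 = 8$)
$C{\left(w \right)} = \frac{15}{8}$ ($C{\left(w \right)} = \frac{7}{8} + \frac{w}{w} = 7 \cdot \frac{1}{8} + 1 = \frac{7}{8} + 1 = \frac{15}{8}$)
$J = -4$
$C{\left(-9 \right)} + \sqrt{53 + J} = \frac{15}{8} + \sqrt{53 - 4} = \frac{15}{8} + \sqrt{49} = \frac{15}{8} + 7 = \frac{71}{8}$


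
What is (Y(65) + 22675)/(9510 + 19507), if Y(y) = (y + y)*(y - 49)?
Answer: 24755/29017 ≈ 0.85312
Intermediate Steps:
Y(y) = 2*y*(-49 + y) (Y(y) = (2*y)*(-49 + y) = 2*y*(-49 + y))
(Y(65) + 22675)/(9510 + 19507) = (2*65*(-49 + 65) + 22675)/(9510 + 19507) = (2*65*16 + 22675)/29017 = (2080 + 22675)*(1/29017) = 24755*(1/29017) = 24755/29017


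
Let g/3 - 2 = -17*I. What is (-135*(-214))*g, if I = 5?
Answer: -7193610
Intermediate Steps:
g = -249 (g = 6 + 3*(-17*5) = 6 + 3*(-85) = 6 - 255 = -249)
(-135*(-214))*g = -135*(-214)*(-249) = 28890*(-249) = -7193610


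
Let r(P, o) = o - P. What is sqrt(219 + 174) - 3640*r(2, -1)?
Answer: 10920 + sqrt(393) ≈ 10940.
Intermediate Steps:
sqrt(219 + 174) - 3640*r(2, -1) = sqrt(219 + 174) - 3640*(-1 - 1*2) = sqrt(393) - 3640*(-1 - 2) = sqrt(393) - 3640*(-3) = sqrt(393) - 364*(-30) = sqrt(393) + 10920 = 10920 + sqrt(393)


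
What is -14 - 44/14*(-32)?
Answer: 606/7 ≈ 86.571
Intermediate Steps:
-14 - 44/14*(-32) = -14 - 44*1/14*(-32) = -14 - 22/7*(-32) = -14 + 704/7 = 606/7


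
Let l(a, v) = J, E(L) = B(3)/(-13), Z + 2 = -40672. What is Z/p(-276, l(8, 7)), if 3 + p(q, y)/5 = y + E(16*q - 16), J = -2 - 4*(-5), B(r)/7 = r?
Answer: -88127/145 ≈ -607.77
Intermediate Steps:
Z = -40674 (Z = -2 - 40672 = -40674)
B(r) = 7*r
J = 18 (J = -2 + 20 = 18)
E(L) = -21/13 (E(L) = (7*3)/(-13) = 21*(-1/13) = -21/13)
l(a, v) = 18
p(q, y) = -300/13 + 5*y (p(q, y) = -15 + 5*(y - 21/13) = -15 + 5*(-21/13 + y) = -15 + (-105/13 + 5*y) = -300/13 + 5*y)
Z/p(-276, l(8, 7)) = -40674/(-300/13 + 5*18) = -40674/(-300/13 + 90) = -40674/870/13 = -40674*13/870 = -88127/145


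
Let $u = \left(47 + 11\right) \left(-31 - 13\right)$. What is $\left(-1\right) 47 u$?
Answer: $119944$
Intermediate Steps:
$u = -2552$ ($u = 58 \left(-44\right) = -2552$)
$\left(-1\right) 47 u = \left(-1\right) 47 \left(-2552\right) = \left(-47\right) \left(-2552\right) = 119944$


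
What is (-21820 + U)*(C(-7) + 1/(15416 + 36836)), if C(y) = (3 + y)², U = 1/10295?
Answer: -187803860581667/537934340 ≈ -3.4912e+5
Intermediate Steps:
U = 1/10295 ≈ 9.7134e-5
(-21820 + U)*(C(-7) + 1/(15416 + 36836)) = (-21820 + 1/10295)*((3 - 7)² + 1/(15416 + 36836)) = -224636899*((-4)² + 1/52252)/10295 = -224636899*(16 + 1/52252)/10295 = -224636899/10295*836033/52252 = -187803860581667/537934340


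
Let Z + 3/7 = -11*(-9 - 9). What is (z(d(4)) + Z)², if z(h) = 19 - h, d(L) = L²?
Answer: 1971216/49 ≈ 40229.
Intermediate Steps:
Z = 1383/7 (Z = -3/7 - 11*(-9 - 9) = -3/7 - 11*(-18) = -3/7 + 198 = 1383/7 ≈ 197.57)
(z(d(4)) + Z)² = ((19 - 1*4²) + 1383/7)² = ((19 - 1*16) + 1383/7)² = ((19 - 16) + 1383/7)² = (3 + 1383/7)² = (1404/7)² = 1971216/49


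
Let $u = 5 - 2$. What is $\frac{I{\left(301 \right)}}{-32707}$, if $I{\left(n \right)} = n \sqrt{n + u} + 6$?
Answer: $- \frac{6}{32707} - \frac{1204 \sqrt{19}}{32707} \approx -0.16064$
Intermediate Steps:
$u = 3$
$I{\left(n \right)} = 6 + n \sqrt{3 + n}$ ($I{\left(n \right)} = n \sqrt{n + 3} + 6 = n \sqrt{3 + n} + 6 = 6 + n \sqrt{3 + n}$)
$\frac{I{\left(301 \right)}}{-32707} = \frac{6 + 301 \sqrt{3 + 301}}{-32707} = \left(6 + 301 \sqrt{304}\right) \left(- \frac{1}{32707}\right) = \left(6 + 301 \cdot 4 \sqrt{19}\right) \left(- \frac{1}{32707}\right) = \left(6 + 1204 \sqrt{19}\right) \left(- \frac{1}{32707}\right) = - \frac{6}{32707} - \frac{1204 \sqrt{19}}{32707}$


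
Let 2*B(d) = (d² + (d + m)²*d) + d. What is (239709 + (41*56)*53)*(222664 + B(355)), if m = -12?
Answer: 15300502012891/2 ≈ 7.6503e+12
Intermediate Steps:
B(d) = d/2 + d²/2 + d*(-12 + d)²/2 (B(d) = ((d² + (d - 12)²*d) + d)/2 = ((d² + (-12 + d)²*d) + d)/2 = ((d² + d*(-12 + d)²) + d)/2 = (d + d² + d*(-12 + d)²)/2 = d/2 + d²/2 + d*(-12 + d)²/2)
(239709 + (41*56)*53)*(222664 + B(355)) = (239709 + (41*56)*53)*(222664 + (½)*355*(1 + 355 + (-12 + 355)²)) = (239709 + 2296*53)*(222664 + (½)*355*(1 + 355 + 343²)) = (239709 + 121688)*(222664 + (½)*355*(1 + 355 + 117649)) = 361397*(222664 + (½)*355*118005) = 361397*(222664 + 41891775/2) = 361397*(42337103/2) = 15300502012891/2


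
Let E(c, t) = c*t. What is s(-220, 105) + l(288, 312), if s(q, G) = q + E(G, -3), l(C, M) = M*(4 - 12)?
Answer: -3031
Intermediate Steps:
l(C, M) = -8*M (l(C, M) = M*(-8) = -8*M)
s(q, G) = q - 3*G (s(q, G) = q + G*(-3) = q - 3*G)
s(-220, 105) + l(288, 312) = (-220 - 3*105) - 8*312 = (-220 - 315) - 2496 = -535 - 2496 = -3031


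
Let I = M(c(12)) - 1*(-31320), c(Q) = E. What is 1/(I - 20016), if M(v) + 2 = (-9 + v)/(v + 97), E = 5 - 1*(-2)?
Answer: 52/587703 ≈ 8.8480e-5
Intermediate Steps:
E = 7 (E = 5 + 2 = 7)
c(Q) = 7
M(v) = -2 + (-9 + v)/(97 + v) (M(v) = -2 + (-9 + v)/(v + 97) = -2 + (-9 + v)/(97 + v))
I = 1628535/52 (I = (-203 - 1*7)/(97 + 7) - 1*(-31320) = (-203 - 7)/104 + 31320 = (1/104)*(-210) + 31320 = -105/52 + 31320 = 1628535/52 ≈ 31318.)
1/(I - 20016) = 1/(1628535/52 - 20016) = 1/(587703/52) = 52/587703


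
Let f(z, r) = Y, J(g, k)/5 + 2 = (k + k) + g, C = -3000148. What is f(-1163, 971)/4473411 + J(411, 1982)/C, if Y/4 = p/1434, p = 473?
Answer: -70127743156247/9622781761481676 ≈ -0.0072877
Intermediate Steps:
J(g, k) = -10 + 5*g + 10*k (J(g, k) = -10 + 5*((k + k) + g) = -10 + 5*(2*k + g) = -10 + 5*(g + 2*k) = -10 + (5*g + 10*k) = -10 + 5*g + 10*k)
Y = 946/717 (Y = 4*(473/1434) = 946/717 ≈ 1.3194)
f(z, r) = 946/717
f(-1163, 971)/4473411 + J(411, 1982)/C = (946/717)/4473411 + (-10 + 5*411 + 10*1982)/(-3000148) = (946/717)*(1/4473411) + (-10 + 2055 + 19820)*(-1/3000148) = 946/3207435687 + 21865*(-1/3000148) = 946/3207435687 - 21865/3000148 = -70127743156247/9622781761481676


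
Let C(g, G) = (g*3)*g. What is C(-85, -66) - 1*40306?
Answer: -18631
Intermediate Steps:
C(g, G) = 3*g² (C(g, G) = (3*g)*g = 3*g²)
C(-85, -66) - 1*40306 = 3*(-85)² - 1*40306 = 3*7225 - 40306 = 21675 - 40306 = -18631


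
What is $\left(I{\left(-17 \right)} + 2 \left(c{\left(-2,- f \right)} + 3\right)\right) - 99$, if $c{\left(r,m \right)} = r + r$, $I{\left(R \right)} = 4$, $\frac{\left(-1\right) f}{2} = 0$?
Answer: $-97$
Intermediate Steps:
$f = 0$ ($f = \left(-2\right) 0 = 0$)
$c{\left(r,m \right)} = 2 r$
$\left(I{\left(-17 \right)} + 2 \left(c{\left(-2,- f \right)} + 3\right)\right) - 99 = \left(4 + 2 \left(2 \left(-2\right) + 3\right)\right) - 99 = \left(4 + 2 \left(-4 + 3\right)\right) - 99 = \left(4 + 2 \left(-1\right)\right) - 99 = \left(4 - 2\right) - 99 = 2 - 99 = -97$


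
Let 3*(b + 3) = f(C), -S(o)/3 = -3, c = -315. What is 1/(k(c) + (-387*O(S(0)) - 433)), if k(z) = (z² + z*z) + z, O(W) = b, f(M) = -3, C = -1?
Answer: 1/199250 ≈ 5.0188e-6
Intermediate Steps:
S(o) = 9 (S(o) = -3*(-3) = 9)
b = -4 (b = -3 + (⅓)*(-3) = -3 - 1 = -4)
O(W) = -4
k(z) = z + 2*z² (k(z) = (z² + z²) + z = 2*z² + z = z + 2*z²)
1/(k(c) + (-387*O(S(0)) - 433)) = 1/(-315*(1 + 2*(-315)) + (-387*(-4) - 433)) = 1/(-315*(1 - 630) + (1548 - 433)) = 1/(-315*(-629) + 1115) = 1/(198135 + 1115) = 1/199250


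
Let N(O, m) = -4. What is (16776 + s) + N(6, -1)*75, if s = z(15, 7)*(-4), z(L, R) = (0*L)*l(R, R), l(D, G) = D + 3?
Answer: 16476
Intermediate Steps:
l(D, G) = 3 + D
z(L, R) = 0 (z(L, R) = (0*L)*(3 + R) = 0*(3 + R) = 0)
s = 0 (s = 0*(-4) = 0)
(16776 + s) + N(6, -1)*75 = (16776 + 0) - 4*75 = 16776 - 300 = 16476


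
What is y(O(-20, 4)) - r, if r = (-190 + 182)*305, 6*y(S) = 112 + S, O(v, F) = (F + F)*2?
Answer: 7384/3 ≈ 2461.3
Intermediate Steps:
O(v, F) = 4*F (O(v, F) = (2*F)*2 = 4*F)
y(S) = 56/3 + S/6 (y(S) = (112 + S)/6 = 56/3 + S/6)
r = -2440 (r = -8*305 = -2440)
y(O(-20, 4)) - r = (56/3 + (4*4)/6) - 1*(-2440) = (56/3 + (⅙)*16) + 2440 = (56/3 + 8/3) + 2440 = 64/3 + 2440 = 7384/3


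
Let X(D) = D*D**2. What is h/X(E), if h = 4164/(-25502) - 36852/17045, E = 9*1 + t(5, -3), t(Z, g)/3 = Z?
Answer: -84231257/500753191680 ≈ -0.00016821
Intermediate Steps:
t(Z, g) = 3*Z
E = 24 (E = 9*1 + 3*5 = 9 + 15 = 24)
X(D) = D**3
h = -505387542/217340795 (h = 4164*(-1/25502) - 36852*1/17045 = -2082/12751 - 36852/17045 = -505387542/217340795 ≈ -2.3253)
h/X(E) = -505387542/(217340795*(24**3)) = -505387542/217340795/13824 = -505387542/217340795*1/13824 = -84231257/500753191680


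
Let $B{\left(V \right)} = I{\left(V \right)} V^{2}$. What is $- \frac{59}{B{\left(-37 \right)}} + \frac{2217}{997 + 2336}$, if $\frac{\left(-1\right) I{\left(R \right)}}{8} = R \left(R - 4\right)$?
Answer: $\frac{12277947525}{18458358424} \approx 0.66517$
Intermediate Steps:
$I{\left(R \right)} = - 8 R \left(-4 + R\right)$ ($I{\left(R \right)} = - 8 R \left(R - 4\right) = - 8 R \left(-4 + R\right)$)
$B{\left(V \right)} = 8 V^{3} \left(4 - V\right)$ ($B{\left(V \right)} = 8 V \left(4 - V\right) V^{2} = 8 V^{3} \left(4 - V\right)$)
$- \frac{59}{B{\left(-37 \right)}} + \frac{2217}{997 + 2336} = - \frac{59}{8 \left(-37\right)^{3} \left(4 - -37\right)} + \frac{2217}{997 + 2336} = - \frac{59}{8 \left(-50653\right) \left(4 + 37\right)} + \frac{2217}{3333} = - \frac{59}{8 \left(-50653\right) 41} + 2217 \cdot \frac{1}{3333} = - \frac{59}{-16614184} + \frac{739}{1111} = \left(-59\right) \left(- \frac{1}{16614184}\right) + \frac{739}{1111} = \frac{59}{16614184} + \frac{739}{1111} = \frac{12277947525}{18458358424}$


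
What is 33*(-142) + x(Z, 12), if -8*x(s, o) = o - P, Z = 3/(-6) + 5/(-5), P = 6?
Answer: -18747/4 ≈ -4686.8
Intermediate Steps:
Z = -3/2 (Z = 3*(-1/6) + 5*(-1/5) = -1/2 - 1 = -3/2 ≈ -1.5000)
x(s, o) = 3/4 - o/8 (x(s, o) = -(o - 1*6)/8 = -(o - 6)/8 = -(-6 + o)/8 = 3/4 - o/8)
33*(-142) + x(Z, 12) = 33*(-142) + (3/4 - 1/8*12) = -4686 + (3/4 - 3/2) = -4686 - 3/4 = -18747/4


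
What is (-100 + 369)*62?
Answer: 16678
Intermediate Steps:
(-100 + 369)*62 = 269*62 = 16678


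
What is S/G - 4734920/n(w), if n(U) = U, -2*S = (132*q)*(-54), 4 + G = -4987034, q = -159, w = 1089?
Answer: -3935434809466/905147397 ≈ -4347.8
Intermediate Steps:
G = -4987038 (G = -4 - 4987034 = -4987038)
S = -566676 (S = -132*(-159)*(-54)/2 = -(-10494)*(-54) = -½*1133352 = -566676)
S/G - 4734920/n(w) = -566676/(-4987038) - 4734920/1089 = -566676*(-1/4987038) - 4734920*1/1089 = 94446/831173 - 4734920/1089 = -3935434809466/905147397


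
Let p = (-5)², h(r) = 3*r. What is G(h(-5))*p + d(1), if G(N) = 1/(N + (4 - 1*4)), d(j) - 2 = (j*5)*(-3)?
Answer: -44/3 ≈ -14.667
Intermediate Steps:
d(j) = 2 - 15*j (d(j) = 2 + (j*5)*(-3) = 2 + (5*j)*(-3) = 2 - 15*j)
p = 25
G(N) = 1/N (G(N) = 1/(N + (4 - 4)) = 1/(N + 0) = 1/N)
G(h(-5))*p + d(1) = 25/(3*(-5)) + (2 - 15*1) = 25/(-15) + (2 - 15) = -1/15*25 - 13 = -5/3 - 13 = -44/3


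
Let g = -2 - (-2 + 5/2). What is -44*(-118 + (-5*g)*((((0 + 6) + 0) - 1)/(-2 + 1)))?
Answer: 7942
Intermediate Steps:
g = -5/2 (g = -2 - (-2 + 5*(½)) = -2 - (-2 + 5/2) = -2 - 1*½ = -2 - ½ = -5/2 ≈ -2.5000)
-44*(-118 + (-5*g)*((((0 + 6) + 0) - 1)/(-2 + 1))) = -44*(-118 + (-5*(-5/2))*((((0 + 6) + 0) - 1)/(-2 + 1))) = -44*(-118 + 25*(((6 + 0) - 1)/(-1))/2) = -44*(-118 + 25*((6 - 1)*(-1))/2) = -44*(-118 + 25*(5*(-1))/2) = -44*(-118 + (25/2)*(-5)) = -44*(-118 - 125/2) = -44*(-361/2) = 7942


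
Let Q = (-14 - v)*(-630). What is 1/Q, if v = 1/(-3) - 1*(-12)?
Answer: 1/16170 ≈ 6.1843e-5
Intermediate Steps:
v = 35/3 (v = -⅓ + 12 = 35/3 ≈ 11.667)
Q = 16170 (Q = (-14 - 1*35/3)*(-630) = (-14 - 35/3)*(-630) = -77/3*(-630) = 16170)
1/Q = 1/16170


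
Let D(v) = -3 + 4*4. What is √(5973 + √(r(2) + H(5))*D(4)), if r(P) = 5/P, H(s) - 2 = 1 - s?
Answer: √(23892 + 26*√2)/2 ≈ 77.345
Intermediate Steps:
H(s) = 3 - s (H(s) = 2 + (1 - s) = 3 - s)
D(v) = 13 (D(v) = -3 + 16 = 13)
√(5973 + √(r(2) + H(5))*D(4)) = √(5973 + √(5/2 + (3 - 1*5))*13) = √(5973 + √(5*(½) + (3 - 5))*13) = √(5973 + √(5/2 - 2)*13) = √(5973 + √(½)*13) = √(5973 + (√2/2)*13) = √(5973 + 13*√2/2)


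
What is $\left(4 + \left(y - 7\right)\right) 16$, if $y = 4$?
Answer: $16$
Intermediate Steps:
$\left(4 + \left(y - 7\right)\right) 16 = \left(4 + \left(4 - 7\right)\right) 16 = \left(4 - 3\right) 16 = 1 \cdot 16 = 16$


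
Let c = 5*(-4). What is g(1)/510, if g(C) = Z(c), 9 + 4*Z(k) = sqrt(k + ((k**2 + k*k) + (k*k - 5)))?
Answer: -3/680 + sqrt(47)/408 ≈ 0.012391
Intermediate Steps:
c = -20
Z(k) = -9/4 + sqrt(-5 + k + 3*k**2)/4 (Z(k) = -9/4 + sqrt(k + ((k**2 + k*k) + (k*k - 5)))/4 = -9/4 + sqrt(k + ((k**2 + k**2) + (k**2 - 5)))/4 = -9/4 + sqrt(k + (2*k**2 + (-5 + k**2)))/4 = -9/4 + sqrt(k + (-5 + 3*k**2))/4 = -9/4 + sqrt(-5 + k + 3*k**2)/4)
g(C) = -9/4 + 5*sqrt(47)/4 (g(C) = -9/4 + sqrt(-5 - 20 + 3*(-20)**2)/4 = -9/4 + sqrt(-5 - 20 + 3*400)/4 = -9/4 + sqrt(-5 - 20 + 1200)/4 = -9/4 + sqrt(1175)/4 = -9/4 + (5*sqrt(47))/4 = -9/4 + 5*sqrt(47)/4)
g(1)/510 = (-9/4 + 5*sqrt(47)/4)/510 = (-9/4 + 5*sqrt(47)/4)*(1/510) = -3/680 + sqrt(47)/408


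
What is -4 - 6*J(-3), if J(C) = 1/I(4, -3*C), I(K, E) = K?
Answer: -11/2 ≈ -5.5000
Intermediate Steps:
J(C) = ¼ (J(C) = 1/4 = ¼)
-4 - 6*J(-3) = -4 - 6*¼ = -4 - 3/2 = -11/2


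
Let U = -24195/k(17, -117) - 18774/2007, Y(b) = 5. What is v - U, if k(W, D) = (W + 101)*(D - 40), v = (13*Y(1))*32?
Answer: 8626349591/4131298 ≈ 2088.0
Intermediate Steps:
v = 2080 (v = (13*5)*32 = 65*32 = 2080)
k(W, D) = (-40 + D)*(101 + W) (k(W, D) = (101 + W)*(-40 + D) = (-40 + D)*(101 + W))
U = -33249751/4131298 (U = -24195/(-4040 - 40*17 + 101*(-117) - 117*17) - 18774/2007 = -24195/(-4040 - 680 - 11817 - 1989) - 18774*1/2007 = -24195/(-18526) - 2086/223 = -24195*(-1/18526) - 2086/223 = 24195/18526 - 2086/223 = -33249751/4131298 ≈ -8.0483)
v - U = 2080 - 1*(-33249751/4131298) = 2080 + 33249751/4131298 = 8626349591/4131298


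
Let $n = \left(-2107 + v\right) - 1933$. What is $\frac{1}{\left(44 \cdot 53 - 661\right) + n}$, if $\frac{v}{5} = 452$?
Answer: $- \frac{1}{109} \approx -0.0091743$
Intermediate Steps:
$v = 2260$ ($v = 5 \cdot 452 = 2260$)
$n = -1780$ ($n = \left(-2107 + 2260\right) - 1933 = 153 - 1933 = -1780$)
$\frac{1}{\left(44 \cdot 53 - 661\right) + n} = \frac{1}{\left(44 \cdot 53 - 661\right) - 1780} = \frac{1}{\left(2332 - 661\right) - 1780} = \frac{1}{1671 - 1780} = \frac{1}{-109} = - \frac{1}{109}$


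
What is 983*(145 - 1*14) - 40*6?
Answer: 128533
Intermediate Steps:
983*(145 - 1*14) - 40*6 = 983*(145 - 14) - 240 = 983*131 - 240 = 128773 - 240 = 128533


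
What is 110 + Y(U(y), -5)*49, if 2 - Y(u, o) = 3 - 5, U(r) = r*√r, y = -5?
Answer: 306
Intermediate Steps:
U(r) = r^(3/2)
Y(u, o) = 4 (Y(u, o) = 2 - (3 - 5) = 2 - 1*(-2) = 2 + 2 = 4)
110 + Y(U(y), -5)*49 = 110 + 4*49 = 110 + 196 = 306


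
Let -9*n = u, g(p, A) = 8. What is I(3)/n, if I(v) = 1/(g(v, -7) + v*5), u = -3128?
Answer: 9/71944 ≈ 0.00012510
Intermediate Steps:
n = 3128/9 (n = -⅑*(-3128) = 3128/9 ≈ 347.56)
I(v) = 1/(8 + 5*v) (I(v) = 1/(8 + v*5) = 1/(8 + 5*v))
I(3)/n = 1/((8 + 5*3)*(3128/9)) = (9/3128)/(8 + 15) = (9/3128)/23 = (1/23)*(9/3128) = 9/71944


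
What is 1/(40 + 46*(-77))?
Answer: -1/3502 ≈ -0.00028555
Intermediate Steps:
1/(40 + 46*(-77)) = 1/(40 - 3542) = 1/(-3502) = -1/3502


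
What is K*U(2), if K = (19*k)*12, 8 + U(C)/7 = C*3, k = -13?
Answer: 41496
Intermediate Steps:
U(C) = -56 + 21*C (U(C) = -56 + 7*(C*3) = -56 + 7*(3*C) = -56 + 21*C)
K = -2964 (K = (19*(-13))*12 = -247*12 = -2964)
K*U(2) = -2964*(-56 + 21*2) = -2964*(-56 + 42) = -2964*(-14) = 41496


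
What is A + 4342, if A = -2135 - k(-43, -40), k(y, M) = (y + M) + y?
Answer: 2333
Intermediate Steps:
k(y, M) = M + 2*y (k(y, M) = (M + y) + y = M + 2*y)
A = -2009 (A = -2135 - (-40 + 2*(-43)) = -2135 - (-40 - 86) = -2135 - 1*(-126) = -2135 + 126 = -2009)
A + 4342 = -2009 + 4342 = 2333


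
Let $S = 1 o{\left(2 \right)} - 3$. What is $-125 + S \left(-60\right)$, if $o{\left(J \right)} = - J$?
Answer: $175$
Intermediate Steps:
$S = -5$ ($S = 1 \left(\left(-1\right) 2\right) - 3 = 1 \left(-2\right) - 3 = -2 - 3 = -5$)
$-125 + S \left(-60\right) = -125 - -300 = -125 + 300 = 175$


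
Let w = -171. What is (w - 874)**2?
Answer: 1092025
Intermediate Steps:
(w - 874)**2 = (-171 - 874)**2 = (-1045)**2 = 1092025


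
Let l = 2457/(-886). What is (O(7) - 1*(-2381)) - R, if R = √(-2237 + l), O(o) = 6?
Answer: 2387 - I*√1758212954/886 ≈ 2387.0 - 47.326*I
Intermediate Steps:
l = -2457/886 (l = 2457*(-1/886) = -2457/886 ≈ -2.7731)
R = I*√1758212954/886 (R = √(-2237 - 2457/886) = √(-1984439/886) = I*√1758212954/886 ≈ 47.326*I)
(O(7) - 1*(-2381)) - R = (6 - 1*(-2381)) - I*√1758212954/886 = (6 + 2381) - I*√1758212954/886 = 2387 - I*√1758212954/886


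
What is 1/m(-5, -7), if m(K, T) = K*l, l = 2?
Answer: -⅒ ≈ -0.10000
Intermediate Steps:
m(K, T) = 2*K (m(K, T) = K*2 = 2*K)
1/m(-5, -7) = 1/(2*(-5)) = 1/(-10) = -⅒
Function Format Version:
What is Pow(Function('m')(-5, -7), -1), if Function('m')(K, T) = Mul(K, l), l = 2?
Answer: Rational(-1, 10) ≈ -0.10000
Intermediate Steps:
Function('m')(K, T) = Mul(2, K) (Function('m')(K, T) = Mul(K, 2) = Mul(2, K))
Pow(Function('m')(-5, -7), -1) = Pow(Mul(2, -5), -1) = Pow(-10, -1) = Rational(-1, 10)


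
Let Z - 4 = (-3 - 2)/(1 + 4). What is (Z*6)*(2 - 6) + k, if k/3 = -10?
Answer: -102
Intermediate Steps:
k = -30 (k = 3*(-10) = -30)
Z = 3 (Z = 4 + (-3 - 2)/(1 + 4) = 4 - 5/5 = 4 - 5*1/5 = 4 - 1 = 3)
(Z*6)*(2 - 6) + k = (3*6)*(2 - 6) - 30 = 18*(-4) - 30 = -72 - 30 = -102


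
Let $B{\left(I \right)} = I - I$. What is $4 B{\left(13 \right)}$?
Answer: $0$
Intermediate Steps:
$B{\left(I \right)} = 0$
$4 B{\left(13 \right)} = 4 \cdot 0 = 0$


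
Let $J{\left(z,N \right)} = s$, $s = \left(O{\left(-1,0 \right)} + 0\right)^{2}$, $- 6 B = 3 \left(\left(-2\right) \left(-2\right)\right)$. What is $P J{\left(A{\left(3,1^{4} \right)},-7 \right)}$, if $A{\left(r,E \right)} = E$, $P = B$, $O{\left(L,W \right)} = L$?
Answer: $-2$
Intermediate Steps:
$B = -2$ ($B = - \frac{3 \left(\left(-2\right) \left(-2\right)\right)}{6} = - \frac{3 \cdot 4}{6} = \left(- \frac{1}{6}\right) 12 = -2$)
$P = -2$
$s = 1$ ($s = \left(-1 + 0\right)^{2} = \left(-1\right)^{2} = 1$)
$J{\left(z,N \right)} = 1$
$P J{\left(A{\left(3,1^{4} \right)},-7 \right)} = \left(-2\right) 1 = -2$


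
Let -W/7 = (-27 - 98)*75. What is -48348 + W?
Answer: 17277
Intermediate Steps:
W = 65625 (W = -7*(-27 - 98)*75 = -(-875)*75 = -7*(-9375) = 65625)
-48348 + W = -48348 + 65625 = 17277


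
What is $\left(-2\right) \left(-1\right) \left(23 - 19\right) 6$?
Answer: $48$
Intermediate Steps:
$\left(-2\right) \left(-1\right) \left(23 - 19\right) 6 = 2 \left(23 - 19\right) 6 = 2 \cdot 4 \cdot 6 = 8 \cdot 6 = 48$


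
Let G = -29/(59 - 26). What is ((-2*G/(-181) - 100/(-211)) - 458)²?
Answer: 332506437814898944/1588363651809 ≈ 2.0934e+5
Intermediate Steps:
G = -29/33 ≈ -0.87879
((-2*G/(-181) - 100/(-211)) - 458)² = ((-2*(-29/33)/(-181) - 100/(-211)) - 458)² = (((58/33)*(-1/181) - 100*(-1/211)) - 458)² = ((-58/5973 + 100/211) - 458)² = (585062/1260303 - 458)² = (-576633712/1260303)² = 332506437814898944/1588363651809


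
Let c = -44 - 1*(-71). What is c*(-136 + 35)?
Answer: -2727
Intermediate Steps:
c = 27 (c = -44 + 71 = 27)
c*(-136 + 35) = 27*(-136 + 35) = 27*(-101) = -2727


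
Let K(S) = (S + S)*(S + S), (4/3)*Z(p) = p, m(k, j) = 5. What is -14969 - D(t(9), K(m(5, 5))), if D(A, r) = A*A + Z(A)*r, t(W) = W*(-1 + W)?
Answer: -25553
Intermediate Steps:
Z(p) = 3*p/4
K(S) = 4*S² (K(S) = (2*S)*(2*S) = 4*S²)
D(A, r) = A² + 3*A*r/4 (D(A, r) = A*A + (3*A/4)*r = A² + 3*A*r/4)
-14969 - D(t(9), K(m(5, 5))) = -14969 - 9*(-1 + 9)*(3*(4*5²) + 4*(9*(-1 + 9)))/4 = -14969 - 9*8*(3*(4*25) + 4*(9*8))/4 = -14969 - 72*(3*100 + 4*72)/4 = -14969 - 72*(300 + 288)/4 = -14969 - 72*588/4 = -14969 - 1*10584 = -14969 - 10584 = -25553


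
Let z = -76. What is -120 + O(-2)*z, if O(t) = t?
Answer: 32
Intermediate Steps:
-120 + O(-2)*z = -120 - 2*(-76) = -120 + 152 = 32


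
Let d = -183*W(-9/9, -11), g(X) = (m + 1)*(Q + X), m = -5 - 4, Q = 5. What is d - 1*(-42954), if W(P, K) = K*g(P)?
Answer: -21462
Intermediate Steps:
m = -9
g(X) = -40 - 8*X (g(X) = (-9 + 1)*(5 + X) = -8*(5 + X) = -40 - 8*X)
W(P, K) = K*(-40 - 8*P)
d = -64416 (d = -1464*(-11)*(-5 - (-9)/9) = -1464*(-11)*(-5 - 1*(-1)) = -1464*(-11)*(-5 + 1) = -1464*(-11)*(-4) = -183*352 = -64416)
d - 1*(-42954) = -64416 - 1*(-42954) = -64416 + 42954 = -21462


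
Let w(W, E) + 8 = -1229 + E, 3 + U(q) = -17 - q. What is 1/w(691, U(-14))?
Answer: -1/1243 ≈ -0.00080451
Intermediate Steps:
U(q) = -20 - q (U(q) = -3 + (-17 - q) = -20 - q)
w(W, E) = -1237 + E (w(W, E) = -8 + (-1229 + E) = -1237 + E)
1/w(691, U(-14)) = 1/(-1237 + (-20 - 1*(-14))) = 1/(-1237 + (-20 + 14)) = 1/(-1237 - 6) = 1/(-1243) = -1/1243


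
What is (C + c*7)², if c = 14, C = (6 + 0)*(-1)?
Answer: 8464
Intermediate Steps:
C = -6 (C = 6*(-1) = -6)
(C + c*7)² = (-6 + 14*7)² = (-6 + 98)² = 92² = 8464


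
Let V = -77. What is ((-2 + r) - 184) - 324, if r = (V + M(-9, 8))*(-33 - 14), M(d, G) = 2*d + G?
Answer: 3579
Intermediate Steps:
M(d, G) = G + 2*d
r = 4089 (r = (-77 + (8 + 2*(-9)))*(-33 - 14) = (-77 + (8 - 18))*(-47) = (-77 - 10)*(-47) = -87*(-47) = 4089)
((-2 + r) - 184) - 324 = ((-2 + 4089) - 184) - 324 = (4087 - 184) - 324 = 3903 - 324 = 3579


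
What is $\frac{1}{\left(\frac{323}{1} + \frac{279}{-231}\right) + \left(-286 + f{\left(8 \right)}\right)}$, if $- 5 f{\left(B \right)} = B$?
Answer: $\frac{385}{13164} \approx 0.029246$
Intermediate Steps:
$f{\left(B \right)} = - \frac{B}{5}$
$\frac{1}{\left(\frac{323}{1} + \frac{279}{-231}\right) + \left(-286 + f{\left(8 \right)}\right)} = \frac{1}{\left(\frac{323}{1} + \frac{279}{-231}\right) - \frac{1438}{5}} = \frac{1}{\left(323 \cdot 1 + 279 \left(- \frac{1}{231}\right)\right) - \frac{1438}{5}} = \frac{1}{\left(323 - \frac{93}{77}\right) - \frac{1438}{5}} = \frac{1}{\frac{24778}{77} - \frac{1438}{5}} = \frac{1}{\frac{13164}{385}} = \frac{385}{13164}$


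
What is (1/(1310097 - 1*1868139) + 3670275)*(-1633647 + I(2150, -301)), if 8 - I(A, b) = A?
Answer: -1116790010923412387/186014 ≈ -6.0038e+12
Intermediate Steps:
I(A, b) = 8 - A
(1/(1310097 - 1*1868139) + 3670275)*(-1633647 + I(2150, -301)) = (1/(1310097 - 1*1868139) + 3670275)*(-1633647 + (8 - 1*2150)) = (1/(1310097 - 1868139) + 3670275)*(-1633647 + (8 - 2150)) = (1/(-558042) + 3670275)*(-1633647 - 2142) = (-1/558042 + 3670275)*(-1635789) = (2048167601549/558042)*(-1635789) = -1116790010923412387/186014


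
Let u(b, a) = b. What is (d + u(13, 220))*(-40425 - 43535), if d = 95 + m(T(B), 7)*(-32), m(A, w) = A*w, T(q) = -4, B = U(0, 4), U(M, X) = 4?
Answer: -84295840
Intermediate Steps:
B = 4
d = 991 (d = 95 - 4*7*(-32) = 95 - 28*(-32) = 95 + 896 = 991)
(d + u(13, 220))*(-40425 - 43535) = (991 + 13)*(-40425 - 43535) = 1004*(-83960) = -84295840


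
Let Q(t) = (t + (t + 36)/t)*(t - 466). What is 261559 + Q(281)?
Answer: 58831649/281 ≈ 2.0937e+5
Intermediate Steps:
Q(t) = (-466 + t)*(t + (36 + t)/t) (Q(t) = (t + (36 + t)/t)*(-466 + t) = (-466 + t)*(t + (36 + t)/t))
261559 + Q(281) = 261559 + (-430 + 281² - 16776/281 - 465*281) = 261559 + (-430 + 78961 - 16776*1/281 - 130665) = 261559 + (-430 + 78961 - 16776/281 - 130665) = 261559 - 14666430/281 = 58831649/281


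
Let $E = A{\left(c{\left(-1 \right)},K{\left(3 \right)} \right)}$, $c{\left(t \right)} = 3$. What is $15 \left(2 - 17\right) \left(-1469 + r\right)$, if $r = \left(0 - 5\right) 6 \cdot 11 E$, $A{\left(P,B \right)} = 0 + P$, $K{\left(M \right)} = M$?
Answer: $553275$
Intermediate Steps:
$A{\left(P,B \right)} = P$
$E = 3$
$r = -990$ ($r = \left(0 - 5\right) 6 \cdot 11 \cdot 3 = \left(-5\right) 6 \cdot 11 \cdot 3 = \left(-30\right) 11 \cdot 3 = \left(-330\right) 3 = -990$)
$15 \left(2 - 17\right) \left(-1469 + r\right) = 15 \left(2 - 17\right) \left(-1469 - 990\right) = 15 \left(-15\right) \left(-2459\right) = \left(-225\right) \left(-2459\right) = 553275$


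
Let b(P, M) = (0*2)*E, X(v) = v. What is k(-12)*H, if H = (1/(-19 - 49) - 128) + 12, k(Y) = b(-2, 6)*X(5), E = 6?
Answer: 0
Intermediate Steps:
b(P, M) = 0 (b(P, M) = (0*2)*6 = 0*6 = 0)
k(Y) = 0 (k(Y) = 0*5 = 0)
H = -7889/68 (H = (1/(-68) - 128) + 12 = (-1/68 - 128) + 12 = -8705/68 + 12 = -7889/68 ≈ -116.01)
k(-12)*H = 0*(-7889/68) = 0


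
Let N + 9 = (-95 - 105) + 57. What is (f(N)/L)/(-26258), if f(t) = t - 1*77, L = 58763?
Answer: 229/1542998854 ≈ 1.4841e-7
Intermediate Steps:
N = -152 (N = -9 + ((-95 - 105) + 57) = -9 + (-200 + 57) = -9 - 143 = -152)
f(t) = -77 + t (f(t) = t - 77 = -77 + t)
(f(N)/L)/(-26258) = ((-77 - 152)/58763)/(-26258) = -229*1/58763*(-1/26258) = -229/58763*(-1/26258) = 229/1542998854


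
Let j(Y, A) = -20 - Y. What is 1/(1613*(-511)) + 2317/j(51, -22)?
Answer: -1909771102/58521253 ≈ -32.634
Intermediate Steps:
1/(1613*(-511)) + 2317/j(51, -22) = 1/(1613*(-511)) + 2317/(-20 - 1*51) = (1/1613)*(-1/511) + 2317/(-20 - 51) = -1/824243 + 2317/(-71) = -1/824243 + 2317*(-1/71) = -1/824243 - 2317/71 = -1909771102/58521253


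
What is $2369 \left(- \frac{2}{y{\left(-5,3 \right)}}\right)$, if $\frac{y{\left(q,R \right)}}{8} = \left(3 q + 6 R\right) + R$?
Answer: $- \frac{2369}{24} \approx -98.708$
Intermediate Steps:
$y{\left(q,R \right)} = 24 q + 56 R$ ($y{\left(q,R \right)} = 8 \left(\left(3 q + 6 R\right) + R\right) = 8 \left(3 q + 7 R\right) = 24 q + 56 R$)
$2369 \left(- \frac{2}{y{\left(-5,3 \right)}}\right) = 2369 \left(- \frac{2}{24 \left(-5\right) + 56 \cdot 3}\right) = 2369 \left(- \frac{2}{-120 + 168}\right) = 2369 \left(- \frac{2}{48}\right) = 2369 \left(\left(-2\right) \frac{1}{48}\right) = 2369 \left(- \frac{1}{24}\right) = - \frac{2369}{24}$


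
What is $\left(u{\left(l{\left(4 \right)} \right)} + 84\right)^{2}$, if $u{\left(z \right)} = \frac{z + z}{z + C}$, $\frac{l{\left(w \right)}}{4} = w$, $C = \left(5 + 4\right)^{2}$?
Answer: $\frac{66912400}{9409} \approx 7111.5$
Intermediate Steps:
$C = 81$ ($C = 9^{2} = 81$)
$l{\left(w \right)} = 4 w$
$u{\left(z \right)} = \frac{2 z}{81 + z}$ ($u{\left(z \right)} = \frac{z + z}{z + 81} = \frac{2 z}{81 + z}$)
$\left(u{\left(l{\left(4 \right)} \right)} + 84\right)^{2} = \left(\frac{2 \cdot 4 \cdot 4}{81 + 4 \cdot 4} + 84\right)^{2} = \left(2 \cdot 16 \frac{1}{81 + 16} + 84\right)^{2} = \left(2 \cdot 16 \cdot \frac{1}{97} + 84\right)^{2} = \left(\frac{32}{97} + 84\right)^{2} = \left(\frac{8180}{97}\right)^{2} = \frac{66912400}{9409}$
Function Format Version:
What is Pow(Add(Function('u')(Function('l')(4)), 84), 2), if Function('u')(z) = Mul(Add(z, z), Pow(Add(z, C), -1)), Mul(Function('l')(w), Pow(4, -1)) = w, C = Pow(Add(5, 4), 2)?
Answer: Rational(66912400, 9409) ≈ 7111.5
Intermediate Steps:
C = 81 (C = Pow(9, 2) = 81)
Function('l')(w) = Mul(4, w)
Function('u')(z) = Mul(2, z, Pow(Add(81, z), -1)) (Function('u')(z) = Mul(Add(z, z), Pow(Add(z, 81), -1)) = Mul(Mul(2, z), Pow(Add(81, z), -1)) = Mul(2, z, Pow(Add(81, z), -1)))
Pow(Add(Function('u')(Function('l')(4)), 84), 2) = Pow(Add(Mul(2, Mul(4, 4), Pow(Add(81, Mul(4, 4)), -1)), 84), 2) = Pow(Add(Mul(2, 16, Pow(Add(81, 16), -1)), 84), 2) = Pow(Add(Mul(2, 16, Pow(97, -1)), 84), 2) = Pow(Add(Mul(2, 16, Rational(1, 97)), 84), 2) = Pow(Add(Rational(32, 97), 84), 2) = Pow(Rational(8180, 97), 2) = Rational(66912400, 9409)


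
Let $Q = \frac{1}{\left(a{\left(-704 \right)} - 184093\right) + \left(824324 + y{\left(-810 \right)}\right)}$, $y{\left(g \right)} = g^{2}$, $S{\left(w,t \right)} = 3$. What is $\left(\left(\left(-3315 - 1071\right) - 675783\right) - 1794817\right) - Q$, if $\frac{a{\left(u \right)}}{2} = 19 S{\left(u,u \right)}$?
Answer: $- \frac{3208683224771}{1296445} \approx -2.475 \cdot 10^{6}$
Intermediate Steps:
$a{\left(u \right)} = 114$ ($a{\left(u \right)} = 2 \cdot 19 \cdot 3 = 2 \cdot 57 = 114$)
$Q = \frac{1}{1296445}$ ($Q = \frac{1}{\left(114 - 184093\right) + \left(824324 + \left(-810\right)^{2}\right)} = \frac{1}{\left(114 - 184093\right) + \left(824324 + 656100\right)} = \frac{1}{-183979 + 1480424} = \frac{1}{1296445} \approx 7.7134 \cdot 10^{-7}$)
$\left(\left(\left(-3315 - 1071\right) - 675783\right) - 1794817\right) - Q = \left(\left(\left(-3315 - 1071\right) - 675783\right) - 1794817\right) - \frac{1}{1296445} = \left(\left(-4386 - 675783\right) - 1794817\right) - \frac{1}{1296445} = \left(-680169 - 1794817\right) - \frac{1}{1296445} = -2474986 - \frac{1}{1296445} = - \frac{3208683224771}{1296445}$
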